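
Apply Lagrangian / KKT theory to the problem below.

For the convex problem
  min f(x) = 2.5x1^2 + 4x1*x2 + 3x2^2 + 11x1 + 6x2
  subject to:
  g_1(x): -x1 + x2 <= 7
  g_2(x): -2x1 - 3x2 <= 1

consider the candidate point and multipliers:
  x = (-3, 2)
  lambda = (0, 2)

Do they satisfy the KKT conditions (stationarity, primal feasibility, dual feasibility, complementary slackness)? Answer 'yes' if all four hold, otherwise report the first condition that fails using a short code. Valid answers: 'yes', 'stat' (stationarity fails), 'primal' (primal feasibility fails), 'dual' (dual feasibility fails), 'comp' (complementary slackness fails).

Gradient of f: grad f(x) = Q x + c = (4, 6)
Constraint values g_i(x) = a_i^T x - b_i:
  g_1((-3, 2)) = -2
  g_2((-3, 2)) = -1
Stationarity residual: grad f(x) + sum_i lambda_i a_i = (0, 0)
  -> stationarity OK
Primal feasibility (all g_i <= 0): OK
Dual feasibility (all lambda_i >= 0): OK
Complementary slackness (lambda_i * g_i(x) = 0 for all i): FAILS

Verdict: the first failing condition is complementary_slackness -> comp.

comp


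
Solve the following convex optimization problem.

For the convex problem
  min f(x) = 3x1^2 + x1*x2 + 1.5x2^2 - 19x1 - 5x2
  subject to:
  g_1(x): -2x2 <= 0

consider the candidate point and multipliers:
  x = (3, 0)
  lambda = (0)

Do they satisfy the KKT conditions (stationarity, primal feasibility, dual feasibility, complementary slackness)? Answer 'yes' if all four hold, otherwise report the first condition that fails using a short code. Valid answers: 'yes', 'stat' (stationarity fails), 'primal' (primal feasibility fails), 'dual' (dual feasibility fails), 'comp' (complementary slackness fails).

Gradient of f: grad f(x) = Q x + c = (-1, -2)
Constraint values g_i(x) = a_i^T x - b_i:
  g_1((3, 0)) = 0
Stationarity residual: grad f(x) + sum_i lambda_i a_i = (-1, -2)
  -> stationarity FAILS
Primal feasibility (all g_i <= 0): OK
Dual feasibility (all lambda_i >= 0): OK
Complementary slackness (lambda_i * g_i(x) = 0 for all i): OK

Verdict: the first failing condition is stationarity -> stat.

stat


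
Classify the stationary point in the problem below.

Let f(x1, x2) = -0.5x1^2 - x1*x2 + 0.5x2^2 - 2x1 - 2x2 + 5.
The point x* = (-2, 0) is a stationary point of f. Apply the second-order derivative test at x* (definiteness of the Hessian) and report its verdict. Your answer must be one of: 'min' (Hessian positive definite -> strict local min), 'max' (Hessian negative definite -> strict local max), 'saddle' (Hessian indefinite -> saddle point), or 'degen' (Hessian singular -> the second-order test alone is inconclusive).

Compute the Hessian H = grad^2 f:
  H = [[-1, -1], [-1, 1]]
Verify stationarity: grad f(x*) = H x* + g = (0, 0).
Eigenvalues of H: -1.4142, 1.4142.
Eigenvalues have mixed signs, so H is indefinite -> x* is a saddle point.

saddle


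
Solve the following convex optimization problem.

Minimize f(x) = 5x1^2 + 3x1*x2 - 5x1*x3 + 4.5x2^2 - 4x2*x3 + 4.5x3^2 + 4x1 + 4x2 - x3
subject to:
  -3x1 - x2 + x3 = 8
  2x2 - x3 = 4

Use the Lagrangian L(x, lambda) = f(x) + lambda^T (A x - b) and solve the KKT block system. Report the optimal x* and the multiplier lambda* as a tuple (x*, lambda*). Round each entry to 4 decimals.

Form the Lagrangian:
  L(x, lambda) = (1/2) x^T Q x + c^T x + lambda^T (A x - b)
Stationarity (grad_x L = 0): Q x + c + A^T lambda = 0.
Primal feasibility: A x = b.

This gives the KKT block system:
  [ Q   A^T ] [ x     ]   [-c ]
  [ A    0  ] [ lambda ] = [ b ]

Solving the linear system:
  x*      = (-3.5895, 1.2314, -1.5371)
  lambda* = (-6.8384, -8.6507)
  f(x*)   = 40.7074

x* = (-3.5895, 1.2314, -1.5371), lambda* = (-6.8384, -8.6507)


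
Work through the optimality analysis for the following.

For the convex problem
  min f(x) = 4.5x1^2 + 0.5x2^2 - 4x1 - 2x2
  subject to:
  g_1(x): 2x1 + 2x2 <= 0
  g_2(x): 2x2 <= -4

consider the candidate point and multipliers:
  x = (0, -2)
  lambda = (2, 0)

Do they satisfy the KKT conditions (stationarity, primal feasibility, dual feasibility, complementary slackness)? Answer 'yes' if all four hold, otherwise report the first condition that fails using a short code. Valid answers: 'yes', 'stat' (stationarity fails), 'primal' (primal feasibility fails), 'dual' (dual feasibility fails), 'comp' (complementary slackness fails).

Gradient of f: grad f(x) = Q x + c = (-4, -4)
Constraint values g_i(x) = a_i^T x - b_i:
  g_1((0, -2)) = -4
  g_2((0, -2)) = 0
Stationarity residual: grad f(x) + sum_i lambda_i a_i = (0, 0)
  -> stationarity OK
Primal feasibility (all g_i <= 0): OK
Dual feasibility (all lambda_i >= 0): OK
Complementary slackness (lambda_i * g_i(x) = 0 for all i): FAILS

Verdict: the first failing condition is complementary_slackness -> comp.

comp


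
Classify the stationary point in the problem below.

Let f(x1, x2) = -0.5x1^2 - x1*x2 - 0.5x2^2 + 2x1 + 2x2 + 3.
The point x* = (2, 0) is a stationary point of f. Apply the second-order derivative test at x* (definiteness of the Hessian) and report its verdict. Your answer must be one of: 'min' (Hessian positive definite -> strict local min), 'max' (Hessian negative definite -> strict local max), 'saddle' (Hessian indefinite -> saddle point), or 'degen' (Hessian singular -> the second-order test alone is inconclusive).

Compute the Hessian H = grad^2 f:
  H = [[-1, -1], [-1, -1]]
Verify stationarity: grad f(x*) = H x* + g = (0, 0).
Eigenvalues of H: -2, 0.
H has a zero eigenvalue (singular; negative semidefinite but not definite), so H is neither positive definite, negative definite, nor indefinite. The second-order test alone is inconclusive -> degen.
(Indeed, f is constant along the null direction of H through x*, so x* is not a strict local extremum.)

degen


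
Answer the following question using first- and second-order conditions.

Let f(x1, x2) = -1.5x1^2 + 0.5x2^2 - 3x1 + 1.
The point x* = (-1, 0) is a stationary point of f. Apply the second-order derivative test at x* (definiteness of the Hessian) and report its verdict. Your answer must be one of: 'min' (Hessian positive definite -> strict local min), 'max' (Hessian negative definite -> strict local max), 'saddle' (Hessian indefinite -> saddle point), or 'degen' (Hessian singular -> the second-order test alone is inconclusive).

Compute the Hessian H = grad^2 f:
  H = [[-3, 0], [0, 1]]
Verify stationarity: grad f(x*) = H x* + g = (0, 0).
Eigenvalues of H: -3, 1.
Eigenvalues have mixed signs, so H is indefinite -> x* is a saddle point.

saddle


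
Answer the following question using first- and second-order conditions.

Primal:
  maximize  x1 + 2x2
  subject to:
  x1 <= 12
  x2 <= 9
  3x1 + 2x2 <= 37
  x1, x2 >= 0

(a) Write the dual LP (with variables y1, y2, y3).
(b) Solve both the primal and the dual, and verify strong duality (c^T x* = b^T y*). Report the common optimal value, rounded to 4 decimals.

The standard primal-dual pair for 'max c^T x s.t. A x <= b, x >= 0' is:
  Dual:  min b^T y  s.t.  A^T y >= c,  y >= 0.

So the dual LP is:
  minimize  12y1 + 9y2 + 37y3
  subject to:
    y1 + 3y3 >= 1
    y2 + 2y3 >= 2
    y1, y2, y3 >= 0

Solving the primal: x* = (6.3333, 9).
  primal value c^T x* = 24.3333.
Solving the dual: y* = (0, 1.3333, 0.3333).
  dual value b^T y* = 24.3333.
Strong duality: c^T x* = b^T y*. Confirmed.

24.3333


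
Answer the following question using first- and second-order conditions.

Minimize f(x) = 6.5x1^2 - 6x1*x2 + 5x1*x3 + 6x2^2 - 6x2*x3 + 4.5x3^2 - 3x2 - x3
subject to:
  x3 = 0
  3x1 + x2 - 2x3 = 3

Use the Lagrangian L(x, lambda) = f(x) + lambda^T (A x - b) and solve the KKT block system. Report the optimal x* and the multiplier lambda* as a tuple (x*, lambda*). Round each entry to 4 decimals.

Form the Lagrangian:
  L(x, lambda) = (1/2) x^T Q x + c^T x + lambda^T (A x - b)
Stationarity (grad_x L = 0): Q x + c + A^T lambda = 0.
Primal feasibility: A x = b.

This gives the KKT block system:
  [ Q   A^T ] [ x     ]   [-c ]
  [ A    0  ] [ lambda ] = [ b ]

Solving the linear system:
  x*      = (0.7452, 0.7643, 0)
  lambda* = (-1.5414, -1.7006)
  f(x*)   = 1.4045

x* = (0.7452, 0.7643, 0), lambda* = (-1.5414, -1.7006)


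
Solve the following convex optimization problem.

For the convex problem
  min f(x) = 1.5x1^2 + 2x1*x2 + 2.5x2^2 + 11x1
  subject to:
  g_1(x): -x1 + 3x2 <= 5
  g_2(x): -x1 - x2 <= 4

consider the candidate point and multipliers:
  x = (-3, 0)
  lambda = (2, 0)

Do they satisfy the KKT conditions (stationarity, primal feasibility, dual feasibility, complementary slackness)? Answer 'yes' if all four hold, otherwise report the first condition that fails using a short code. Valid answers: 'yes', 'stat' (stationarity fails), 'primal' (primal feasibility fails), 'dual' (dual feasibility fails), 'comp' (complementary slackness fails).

Gradient of f: grad f(x) = Q x + c = (2, -6)
Constraint values g_i(x) = a_i^T x - b_i:
  g_1((-3, 0)) = -2
  g_2((-3, 0)) = -1
Stationarity residual: grad f(x) + sum_i lambda_i a_i = (0, 0)
  -> stationarity OK
Primal feasibility (all g_i <= 0): OK
Dual feasibility (all lambda_i >= 0): OK
Complementary slackness (lambda_i * g_i(x) = 0 for all i): FAILS

Verdict: the first failing condition is complementary_slackness -> comp.

comp


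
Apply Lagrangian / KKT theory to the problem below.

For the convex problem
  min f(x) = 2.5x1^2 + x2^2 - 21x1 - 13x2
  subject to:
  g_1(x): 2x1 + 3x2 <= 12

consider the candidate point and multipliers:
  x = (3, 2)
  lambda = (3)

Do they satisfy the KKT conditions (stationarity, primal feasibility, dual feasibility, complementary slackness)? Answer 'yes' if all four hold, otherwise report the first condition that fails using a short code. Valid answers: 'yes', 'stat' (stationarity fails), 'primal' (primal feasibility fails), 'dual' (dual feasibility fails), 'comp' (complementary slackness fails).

Gradient of f: grad f(x) = Q x + c = (-6, -9)
Constraint values g_i(x) = a_i^T x - b_i:
  g_1((3, 2)) = 0
Stationarity residual: grad f(x) + sum_i lambda_i a_i = (0, 0)
  -> stationarity OK
Primal feasibility (all g_i <= 0): OK
Dual feasibility (all lambda_i >= 0): OK
Complementary slackness (lambda_i * g_i(x) = 0 for all i): OK

Verdict: yes, KKT holds.

yes


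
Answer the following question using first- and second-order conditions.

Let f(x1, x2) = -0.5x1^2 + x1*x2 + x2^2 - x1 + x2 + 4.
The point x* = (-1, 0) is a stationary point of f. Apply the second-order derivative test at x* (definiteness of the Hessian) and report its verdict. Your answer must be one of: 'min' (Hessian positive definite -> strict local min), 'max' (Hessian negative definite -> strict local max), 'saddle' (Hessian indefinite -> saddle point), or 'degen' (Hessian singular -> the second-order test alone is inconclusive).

Compute the Hessian H = grad^2 f:
  H = [[-1, 1], [1, 2]]
Verify stationarity: grad f(x*) = H x* + g = (0, 0).
Eigenvalues of H: -1.3028, 2.3028.
Eigenvalues have mixed signs, so H is indefinite -> x* is a saddle point.

saddle


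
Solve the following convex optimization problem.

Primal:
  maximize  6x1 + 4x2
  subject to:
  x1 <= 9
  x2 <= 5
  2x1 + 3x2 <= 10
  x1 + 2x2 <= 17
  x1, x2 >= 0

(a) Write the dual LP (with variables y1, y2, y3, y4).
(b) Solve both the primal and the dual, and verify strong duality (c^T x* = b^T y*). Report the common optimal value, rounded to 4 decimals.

The standard primal-dual pair for 'max c^T x s.t. A x <= b, x >= 0' is:
  Dual:  min b^T y  s.t.  A^T y >= c,  y >= 0.

So the dual LP is:
  minimize  9y1 + 5y2 + 10y3 + 17y4
  subject to:
    y1 + 2y3 + y4 >= 6
    y2 + 3y3 + 2y4 >= 4
    y1, y2, y3, y4 >= 0

Solving the primal: x* = (5, 0).
  primal value c^T x* = 30.
Solving the dual: y* = (0, 0, 3, 0).
  dual value b^T y* = 30.
Strong duality: c^T x* = b^T y*. Confirmed.

30


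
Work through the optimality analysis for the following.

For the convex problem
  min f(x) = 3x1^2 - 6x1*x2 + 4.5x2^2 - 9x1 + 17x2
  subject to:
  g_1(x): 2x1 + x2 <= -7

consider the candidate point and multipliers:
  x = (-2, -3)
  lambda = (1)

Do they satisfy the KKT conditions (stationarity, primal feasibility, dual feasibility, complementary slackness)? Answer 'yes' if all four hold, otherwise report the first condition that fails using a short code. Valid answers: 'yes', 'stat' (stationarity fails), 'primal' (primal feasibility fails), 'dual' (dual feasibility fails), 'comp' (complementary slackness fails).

Gradient of f: grad f(x) = Q x + c = (-3, 2)
Constraint values g_i(x) = a_i^T x - b_i:
  g_1((-2, -3)) = 0
Stationarity residual: grad f(x) + sum_i lambda_i a_i = (-1, 3)
  -> stationarity FAILS
Primal feasibility (all g_i <= 0): OK
Dual feasibility (all lambda_i >= 0): OK
Complementary slackness (lambda_i * g_i(x) = 0 for all i): OK

Verdict: the first failing condition is stationarity -> stat.

stat


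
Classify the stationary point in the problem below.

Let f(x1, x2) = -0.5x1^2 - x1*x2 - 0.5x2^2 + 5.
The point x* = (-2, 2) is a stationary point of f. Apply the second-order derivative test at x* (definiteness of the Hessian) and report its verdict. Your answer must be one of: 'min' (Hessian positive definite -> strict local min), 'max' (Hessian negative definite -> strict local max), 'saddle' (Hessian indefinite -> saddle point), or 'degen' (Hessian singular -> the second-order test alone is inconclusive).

Compute the Hessian H = grad^2 f:
  H = [[-1, -1], [-1, -1]]
Verify stationarity: grad f(x*) = H x* + g = (0, 0).
Eigenvalues of H: -2, 0.
H has a zero eigenvalue (singular; negative semidefinite but not definite), so H is neither positive definite, negative definite, nor indefinite. The second-order test alone is inconclusive -> degen.
(Indeed, f is constant along the null direction of H through x*, so x* is not a strict local extremum.)

degen


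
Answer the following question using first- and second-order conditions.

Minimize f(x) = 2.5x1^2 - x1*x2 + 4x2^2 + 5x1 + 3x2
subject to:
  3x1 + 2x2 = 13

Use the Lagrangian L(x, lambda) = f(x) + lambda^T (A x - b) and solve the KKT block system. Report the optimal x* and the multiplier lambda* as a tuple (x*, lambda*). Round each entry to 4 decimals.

Form the Lagrangian:
  L(x, lambda) = (1/2) x^T Q x + c^T x + lambda^T (A x - b)
Stationarity (grad_x L = 0): Q x + c + A^T lambda = 0.
Primal feasibility: A x = b.

This gives the KKT block system:
  [ Q   A^T ] [ x     ]   [-c ]
  [ A    0  ] [ lambda ] = [ b ]

Solving the linear system:
  x*      = (3.2308, 1.6538)
  lambda* = (-6.5)
  f(x*)   = 52.8077

x* = (3.2308, 1.6538), lambda* = (-6.5)


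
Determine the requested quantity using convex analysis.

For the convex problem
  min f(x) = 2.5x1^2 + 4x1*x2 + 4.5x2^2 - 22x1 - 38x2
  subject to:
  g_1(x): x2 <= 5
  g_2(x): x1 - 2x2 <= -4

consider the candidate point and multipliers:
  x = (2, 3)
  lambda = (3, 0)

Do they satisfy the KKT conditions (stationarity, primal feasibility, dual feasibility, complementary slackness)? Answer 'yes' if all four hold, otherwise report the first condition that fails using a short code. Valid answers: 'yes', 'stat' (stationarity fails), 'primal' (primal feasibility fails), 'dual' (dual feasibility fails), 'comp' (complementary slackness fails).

Gradient of f: grad f(x) = Q x + c = (0, -3)
Constraint values g_i(x) = a_i^T x - b_i:
  g_1((2, 3)) = -2
  g_2((2, 3)) = 0
Stationarity residual: grad f(x) + sum_i lambda_i a_i = (0, 0)
  -> stationarity OK
Primal feasibility (all g_i <= 0): OK
Dual feasibility (all lambda_i >= 0): OK
Complementary slackness (lambda_i * g_i(x) = 0 for all i): FAILS

Verdict: the first failing condition is complementary_slackness -> comp.

comp


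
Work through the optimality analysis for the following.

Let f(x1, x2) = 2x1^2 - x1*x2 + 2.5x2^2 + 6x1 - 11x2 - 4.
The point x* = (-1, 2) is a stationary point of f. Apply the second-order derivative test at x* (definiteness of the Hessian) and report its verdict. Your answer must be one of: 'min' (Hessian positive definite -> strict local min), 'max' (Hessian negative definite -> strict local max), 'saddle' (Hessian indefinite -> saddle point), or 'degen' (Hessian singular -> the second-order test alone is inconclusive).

Compute the Hessian H = grad^2 f:
  H = [[4, -1], [-1, 5]]
Verify stationarity: grad f(x*) = H x* + g = (0, 0).
Eigenvalues of H: 3.382, 5.618.
Both eigenvalues > 0, so H is positive definite -> x* is a strict local min.

min


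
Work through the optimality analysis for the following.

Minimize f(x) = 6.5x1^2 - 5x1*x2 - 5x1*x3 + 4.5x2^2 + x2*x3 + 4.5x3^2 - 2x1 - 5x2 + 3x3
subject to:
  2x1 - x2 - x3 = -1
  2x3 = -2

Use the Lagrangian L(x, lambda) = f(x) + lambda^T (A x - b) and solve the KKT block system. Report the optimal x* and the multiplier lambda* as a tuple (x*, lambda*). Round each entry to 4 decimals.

Form the Lagrangian:
  L(x, lambda) = (1/2) x^T Q x + c^T x + lambda^T (A x - b)
Stationarity (grad_x L = 0): Q x + c + A^T lambda = 0.
Primal feasibility: A x = b.

This gives the KKT block system:
  [ Q   A^T ] [ x     ]   [-c ]
  [ A    0  ] [ lambda ] = [ b ]

Solving the linear system:
  x*      = (-0.5862, 0.8276, -1)
  lambda* = (4.3793, 3.3103)
  f(x*)   = 2.5172

x* = (-0.5862, 0.8276, -1), lambda* = (4.3793, 3.3103)


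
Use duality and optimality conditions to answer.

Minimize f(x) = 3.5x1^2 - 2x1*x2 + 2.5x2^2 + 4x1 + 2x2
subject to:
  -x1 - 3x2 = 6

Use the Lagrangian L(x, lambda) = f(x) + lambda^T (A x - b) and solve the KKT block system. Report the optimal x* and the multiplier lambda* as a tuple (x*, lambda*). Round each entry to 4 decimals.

Form the Lagrangian:
  L(x, lambda) = (1/2) x^T Q x + c^T x + lambda^T (A x - b)
Stationarity (grad_x L = 0): Q x + c + A^T lambda = 0.
Primal feasibility: A x = b.

This gives the KKT block system:
  [ Q   A^T ] [ x     ]   [-c ]
  [ A    0  ] [ lambda ] = [ b ]

Solving the linear system:
  x*      = (-1.2, -1.6)
  lambda* = (-1.2)
  f(x*)   = -0.4

x* = (-1.2, -1.6), lambda* = (-1.2)


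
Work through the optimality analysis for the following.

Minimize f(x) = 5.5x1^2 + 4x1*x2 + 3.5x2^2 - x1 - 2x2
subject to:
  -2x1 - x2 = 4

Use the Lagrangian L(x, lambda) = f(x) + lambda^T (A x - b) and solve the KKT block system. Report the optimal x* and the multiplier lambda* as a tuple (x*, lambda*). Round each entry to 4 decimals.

Form the Lagrangian:
  L(x, lambda) = (1/2) x^T Q x + c^T x + lambda^T (A x - b)
Stationarity (grad_x L = 0): Q x + c + A^T lambda = 0.
Primal feasibility: A x = b.

This gives the KKT block system:
  [ Q   A^T ] [ x     ]   [-c ]
  [ A    0  ] [ lambda ] = [ b ]

Solving the linear system:
  x*      = (-1.8696, -0.2609)
  lambda* = (-11.3043)
  f(x*)   = 23.8043

x* = (-1.8696, -0.2609), lambda* = (-11.3043)


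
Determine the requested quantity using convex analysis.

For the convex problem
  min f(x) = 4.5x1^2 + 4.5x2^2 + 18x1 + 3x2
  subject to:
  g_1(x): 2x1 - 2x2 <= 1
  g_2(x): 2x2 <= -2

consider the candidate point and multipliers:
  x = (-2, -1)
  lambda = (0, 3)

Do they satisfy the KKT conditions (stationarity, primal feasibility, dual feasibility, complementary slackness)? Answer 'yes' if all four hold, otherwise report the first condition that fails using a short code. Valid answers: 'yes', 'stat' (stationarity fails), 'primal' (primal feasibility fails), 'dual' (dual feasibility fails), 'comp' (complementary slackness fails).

Gradient of f: grad f(x) = Q x + c = (0, -6)
Constraint values g_i(x) = a_i^T x - b_i:
  g_1((-2, -1)) = -3
  g_2((-2, -1)) = 0
Stationarity residual: grad f(x) + sum_i lambda_i a_i = (0, 0)
  -> stationarity OK
Primal feasibility (all g_i <= 0): OK
Dual feasibility (all lambda_i >= 0): OK
Complementary slackness (lambda_i * g_i(x) = 0 for all i): OK

Verdict: yes, KKT holds.

yes


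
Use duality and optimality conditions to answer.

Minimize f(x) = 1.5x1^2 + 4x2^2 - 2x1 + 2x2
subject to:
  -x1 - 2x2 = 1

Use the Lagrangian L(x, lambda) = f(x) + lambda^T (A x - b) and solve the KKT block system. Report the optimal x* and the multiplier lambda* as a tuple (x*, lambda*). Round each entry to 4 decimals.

Form the Lagrangian:
  L(x, lambda) = (1/2) x^T Q x + c^T x + lambda^T (A x - b)
Stationarity (grad_x L = 0): Q x + c + A^T lambda = 0.
Primal feasibility: A x = b.

This gives the KKT block system:
  [ Q   A^T ] [ x     ]   [-c ]
  [ A    0  ] [ lambda ] = [ b ]

Solving the linear system:
  x*      = (0.2, -0.6)
  lambda* = (-1.4)
  f(x*)   = -0.1

x* = (0.2, -0.6), lambda* = (-1.4)


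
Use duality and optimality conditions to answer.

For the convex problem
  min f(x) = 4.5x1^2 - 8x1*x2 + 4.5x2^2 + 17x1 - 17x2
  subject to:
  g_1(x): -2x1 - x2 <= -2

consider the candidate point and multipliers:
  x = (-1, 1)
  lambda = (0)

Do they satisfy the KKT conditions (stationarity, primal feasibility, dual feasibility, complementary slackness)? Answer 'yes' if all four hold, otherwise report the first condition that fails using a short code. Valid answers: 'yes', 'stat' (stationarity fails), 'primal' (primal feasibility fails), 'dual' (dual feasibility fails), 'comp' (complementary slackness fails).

Gradient of f: grad f(x) = Q x + c = (0, 0)
Constraint values g_i(x) = a_i^T x - b_i:
  g_1((-1, 1)) = 3
Stationarity residual: grad f(x) + sum_i lambda_i a_i = (0, 0)
  -> stationarity OK
Primal feasibility (all g_i <= 0): FAILS
Dual feasibility (all lambda_i >= 0): OK
Complementary slackness (lambda_i * g_i(x) = 0 for all i): OK

Verdict: the first failing condition is primal_feasibility -> primal.

primal


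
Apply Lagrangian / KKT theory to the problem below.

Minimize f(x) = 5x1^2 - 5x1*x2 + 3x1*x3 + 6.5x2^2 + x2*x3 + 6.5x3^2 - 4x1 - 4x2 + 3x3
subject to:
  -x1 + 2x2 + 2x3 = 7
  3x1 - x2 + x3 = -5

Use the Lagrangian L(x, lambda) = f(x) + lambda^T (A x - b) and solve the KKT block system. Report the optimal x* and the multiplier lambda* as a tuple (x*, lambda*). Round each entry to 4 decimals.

Form the Lagrangian:
  L(x, lambda) = (1/2) x^T Q x + c^T x + lambda^T (A x - b)
Stationarity (grad_x L = 0): Q x + c + A^T lambda = 0.
Primal feasibility: A x = b.

This gives the KKT block system:
  [ Q   A^T ] [ x     ]   [-c ]
  [ A    0  ] [ lambda ] = [ b ]

Solving the linear system:
  x*      = (-1.5706, 1.5015, 1.2132)
  lambda* = (-10.0368, 4.5123)
  f(x*)   = 48.3673

x* = (-1.5706, 1.5015, 1.2132), lambda* = (-10.0368, 4.5123)


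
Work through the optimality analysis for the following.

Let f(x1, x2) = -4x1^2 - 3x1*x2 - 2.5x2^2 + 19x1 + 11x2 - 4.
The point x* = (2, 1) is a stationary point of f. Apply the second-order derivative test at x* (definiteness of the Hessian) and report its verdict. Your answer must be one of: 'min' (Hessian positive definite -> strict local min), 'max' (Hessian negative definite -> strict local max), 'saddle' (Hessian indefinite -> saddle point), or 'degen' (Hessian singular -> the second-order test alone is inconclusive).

Compute the Hessian H = grad^2 f:
  H = [[-8, -3], [-3, -5]]
Verify stationarity: grad f(x*) = H x* + g = (0, 0).
Eigenvalues of H: -9.8541, -3.1459.
Both eigenvalues < 0, so H is negative definite -> x* is a strict local max.

max


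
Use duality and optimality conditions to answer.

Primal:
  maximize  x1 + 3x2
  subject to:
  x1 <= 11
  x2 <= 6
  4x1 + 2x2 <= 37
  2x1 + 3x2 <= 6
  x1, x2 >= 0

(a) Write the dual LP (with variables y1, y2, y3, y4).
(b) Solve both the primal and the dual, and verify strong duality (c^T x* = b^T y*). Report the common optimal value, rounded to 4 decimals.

The standard primal-dual pair for 'max c^T x s.t. A x <= b, x >= 0' is:
  Dual:  min b^T y  s.t.  A^T y >= c,  y >= 0.

So the dual LP is:
  minimize  11y1 + 6y2 + 37y3 + 6y4
  subject to:
    y1 + 4y3 + 2y4 >= 1
    y2 + 2y3 + 3y4 >= 3
    y1, y2, y3, y4 >= 0

Solving the primal: x* = (0, 2).
  primal value c^T x* = 6.
Solving the dual: y* = (0, 0, 0, 1).
  dual value b^T y* = 6.
Strong duality: c^T x* = b^T y*. Confirmed.

6


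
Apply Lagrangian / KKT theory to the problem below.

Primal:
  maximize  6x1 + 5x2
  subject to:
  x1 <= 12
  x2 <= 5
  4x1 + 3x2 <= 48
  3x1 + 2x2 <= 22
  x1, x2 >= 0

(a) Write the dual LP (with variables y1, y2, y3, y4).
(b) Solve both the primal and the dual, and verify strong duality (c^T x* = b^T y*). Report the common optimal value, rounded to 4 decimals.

The standard primal-dual pair for 'max c^T x s.t. A x <= b, x >= 0' is:
  Dual:  min b^T y  s.t.  A^T y >= c,  y >= 0.

So the dual LP is:
  minimize  12y1 + 5y2 + 48y3 + 22y4
  subject to:
    y1 + 4y3 + 3y4 >= 6
    y2 + 3y3 + 2y4 >= 5
    y1, y2, y3, y4 >= 0

Solving the primal: x* = (4, 5).
  primal value c^T x* = 49.
Solving the dual: y* = (0, 1, 0, 2).
  dual value b^T y* = 49.
Strong duality: c^T x* = b^T y*. Confirmed.

49


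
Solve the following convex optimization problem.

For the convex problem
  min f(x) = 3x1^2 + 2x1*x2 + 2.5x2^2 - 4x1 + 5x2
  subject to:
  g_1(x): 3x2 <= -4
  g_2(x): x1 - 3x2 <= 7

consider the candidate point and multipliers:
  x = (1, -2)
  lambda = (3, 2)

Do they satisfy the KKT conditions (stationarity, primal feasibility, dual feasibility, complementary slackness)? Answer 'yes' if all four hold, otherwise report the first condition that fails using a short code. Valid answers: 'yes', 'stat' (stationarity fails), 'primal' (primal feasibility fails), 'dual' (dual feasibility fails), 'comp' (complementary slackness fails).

Gradient of f: grad f(x) = Q x + c = (-2, -3)
Constraint values g_i(x) = a_i^T x - b_i:
  g_1((1, -2)) = -2
  g_2((1, -2)) = 0
Stationarity residual: grad f(x) + sum_i lambda_i a_i = (0, 0)
  -> stationarity OK
Primal feasibility (all g_i <= 0): OK
Dual feasibility (all lambda_i >= 0): OK
Complementary slackness (lambda_i * g_i(x) = 0 for all i): FAILS

Verdict: the first failing condition is complementary_slackness -> comp.

comp


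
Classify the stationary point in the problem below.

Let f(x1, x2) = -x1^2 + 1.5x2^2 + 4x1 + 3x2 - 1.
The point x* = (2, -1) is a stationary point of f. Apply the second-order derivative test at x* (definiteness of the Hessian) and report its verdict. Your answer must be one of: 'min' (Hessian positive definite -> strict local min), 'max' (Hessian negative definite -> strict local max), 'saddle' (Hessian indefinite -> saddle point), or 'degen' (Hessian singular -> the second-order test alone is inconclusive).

Compute the Hessian H = grad^2 f:
  H = [[-2, 0], [0, 3]]
Verify stationarity: grad f(x*) = H x* + g = (0, 0).
Eigenvalues of H: -2, 3.
Eigenvalues have mixed signs, so H is indefinite -> x* is a saddle point.

saddle


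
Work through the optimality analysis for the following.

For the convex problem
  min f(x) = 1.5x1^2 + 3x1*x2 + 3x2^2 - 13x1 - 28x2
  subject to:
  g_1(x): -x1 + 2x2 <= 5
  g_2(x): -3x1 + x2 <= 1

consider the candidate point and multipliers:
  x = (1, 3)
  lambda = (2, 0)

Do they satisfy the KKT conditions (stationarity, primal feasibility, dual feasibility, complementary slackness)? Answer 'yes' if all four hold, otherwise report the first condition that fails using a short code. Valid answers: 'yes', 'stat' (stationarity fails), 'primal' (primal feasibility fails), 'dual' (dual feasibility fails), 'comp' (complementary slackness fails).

Gradient of f: grad f(x) = Q x + c = (-1, -7)
Constraint values g_i(x) = a_i^T x - b_i:
  g_1((1, 3)) = 0
  g_2((1, 3)) = -1
Stationarity residual: grad f(x) + sum_i lambda_i a_i = (-3, -3)
  -> stationarity FAILS
Primal feasibility (all g_i <= 0): OK
Dual feasibility (all lambda_i >= 0): OK
Complementary slackness (lambda_i * g_i(x) = 0 for all i): OK

Verdict: the first failing condition is stationarity -> stat.

stat


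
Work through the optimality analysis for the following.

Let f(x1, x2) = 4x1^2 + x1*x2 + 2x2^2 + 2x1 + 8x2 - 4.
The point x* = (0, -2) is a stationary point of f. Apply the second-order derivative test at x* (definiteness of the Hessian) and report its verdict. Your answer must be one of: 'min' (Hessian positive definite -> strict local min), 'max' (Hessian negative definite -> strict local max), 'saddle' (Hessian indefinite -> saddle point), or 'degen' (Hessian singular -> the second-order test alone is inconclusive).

Compute the Hessian H = grad^2 f:
  H = [[8, 1], [1, 4]]
Verify stationarity: grad f(x*) = H x* + g = (0, 0).
Eigenvalues of H: 3.7639, 8.2361.
Both eigenvalues > 0, so H is positive definite -> x* is a strict local min.

min


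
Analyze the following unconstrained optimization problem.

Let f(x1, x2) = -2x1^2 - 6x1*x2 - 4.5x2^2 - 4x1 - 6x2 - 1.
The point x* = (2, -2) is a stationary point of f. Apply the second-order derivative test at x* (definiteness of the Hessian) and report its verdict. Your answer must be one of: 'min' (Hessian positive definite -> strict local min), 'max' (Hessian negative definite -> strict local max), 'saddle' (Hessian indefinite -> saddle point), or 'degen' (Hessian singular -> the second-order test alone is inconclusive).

Compute the Hessian H = grad^2 f:
  H = [[-4, -6], [-6, -9]]
Verify stationarity: grad f(x*) = H x* + g = (0, 0).
Eigenvalues of H: -13, 0.
H has a zero eigenvalue (singular; negative semidefinite but not definite), so H is neither positive definite, negative definite, nor indefinite. The second-order test alone is inconclusive -> degen.
(Indeed, f is constant along the null direction of H through x*, so x* is not a strict local extremum.)

degen


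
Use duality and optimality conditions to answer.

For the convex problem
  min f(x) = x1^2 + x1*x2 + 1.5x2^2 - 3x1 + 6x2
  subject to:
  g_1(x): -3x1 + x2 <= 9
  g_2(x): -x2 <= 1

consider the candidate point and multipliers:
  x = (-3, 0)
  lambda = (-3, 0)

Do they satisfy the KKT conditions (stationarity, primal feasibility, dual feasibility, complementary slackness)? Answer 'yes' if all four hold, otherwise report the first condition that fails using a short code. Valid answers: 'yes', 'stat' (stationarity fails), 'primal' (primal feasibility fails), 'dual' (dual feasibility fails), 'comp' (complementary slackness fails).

Gradient of f: grad f(x) = Q x + c = (-9, 3)
Constraint values g_i(x) = a_i^T x - b_i:
  g_1((-3, 0)) = 0
  g_2((-3, 0)) = -1
Stationarity residual: grad f(x) + sum_i lambda_i a_i = (0, 0)
  -> stationarity OK
Primal feasibility (all g_i <= 0): OK
Dual feasibility (all lambda_i >= 0): FAILS
Complementary slackness (lambda_i * g_i(x) = 0 for all i): OK

Verdict: the first failing condition is dual_feasibility -> dual.

dual


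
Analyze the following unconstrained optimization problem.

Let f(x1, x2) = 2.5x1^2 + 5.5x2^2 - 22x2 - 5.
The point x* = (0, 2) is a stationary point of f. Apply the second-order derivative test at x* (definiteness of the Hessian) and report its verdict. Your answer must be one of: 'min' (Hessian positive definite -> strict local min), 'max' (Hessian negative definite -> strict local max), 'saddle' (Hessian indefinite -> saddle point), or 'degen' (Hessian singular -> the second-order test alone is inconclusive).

Compute the Hessian H = grad^2 f:
  H = [[5, 0], [0, 11]]
Verify stationarity: grad f(x*) = H x* + g = (0, 0).
Eigenvalues of H: 5, 11.
Both eigenvalues > 0, so H is positive definite -> x* is a strict local min.

min


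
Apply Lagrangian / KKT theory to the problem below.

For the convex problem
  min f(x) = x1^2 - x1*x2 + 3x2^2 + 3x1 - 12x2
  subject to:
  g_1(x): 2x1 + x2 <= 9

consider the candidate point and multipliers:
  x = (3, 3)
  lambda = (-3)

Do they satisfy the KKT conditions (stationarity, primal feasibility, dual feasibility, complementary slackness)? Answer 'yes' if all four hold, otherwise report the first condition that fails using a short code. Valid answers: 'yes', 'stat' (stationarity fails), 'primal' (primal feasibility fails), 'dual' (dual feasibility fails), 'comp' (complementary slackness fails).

Gradient of f: grad f(x) = Q x + c = (6, 3)
Constraint values g_i(x) = a_i^T x - b_i:
  g_1((3, 3)) = 0
Stationarity residual: grad f(x) + sum_i lambda_i a_i = (0, 0)
  -> stationarity OK
Primal feasibility (all g_i <= 0): OK
Dual feasibility (all lambda_i >= 0): FAILS
Complementary slackness (lambda_i * g_i(x) = 0 for all i): OK

Verdict: the first failing condition is dual_feasibility -> dual.

dual


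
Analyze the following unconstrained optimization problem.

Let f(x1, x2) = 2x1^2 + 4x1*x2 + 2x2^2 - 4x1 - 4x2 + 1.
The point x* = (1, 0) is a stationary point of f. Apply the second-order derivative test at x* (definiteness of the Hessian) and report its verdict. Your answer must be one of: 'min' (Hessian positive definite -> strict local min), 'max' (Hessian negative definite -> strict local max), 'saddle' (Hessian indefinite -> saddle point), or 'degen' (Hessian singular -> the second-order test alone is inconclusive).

Compute the Hessian H = grad^2 f:
  H = [[4, 4], [4, 4]]
Verify stationarity: grad f(x*) = H x* + g = (0, 0).
Eigenvalues of H: 0, 8.
H has a zero eigenvalue (singular; positive semidefinite but not definite), so H is neither positive definite, negative definite, nor indefinite. The second-order test alone is inconclusive -> degen.
(Indeed, f is constant along the null direction of H through x*, so x* is not a strict local extremum.)

degen


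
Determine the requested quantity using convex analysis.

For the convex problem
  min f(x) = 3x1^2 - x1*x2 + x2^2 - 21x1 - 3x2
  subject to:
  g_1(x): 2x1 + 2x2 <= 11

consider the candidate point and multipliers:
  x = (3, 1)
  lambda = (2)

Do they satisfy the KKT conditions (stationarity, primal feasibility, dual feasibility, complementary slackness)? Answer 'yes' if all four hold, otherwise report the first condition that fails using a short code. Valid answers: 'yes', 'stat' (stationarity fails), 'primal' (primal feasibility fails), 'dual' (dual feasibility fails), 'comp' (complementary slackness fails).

Gradient of f: grad f(x) = Q x + c = (-4, -4)
Constraint values g_i(x) = a_i^T x - b_i:
  g_1((3, 1)) = -3
Stationarity residual: grad f(x) + sum_i lambda_i a_i = (0, 0)
  -> stationarity OK
Primal feasibility (all g_i <= 0): OK
Dual feasibility (all lambda_i >= 0): OK
Complementary slackness (lambda_i * g_i(x) = 0 for all i): FAILS

Verdict: the first failing condition is complementary_slackness -> comp.

comp


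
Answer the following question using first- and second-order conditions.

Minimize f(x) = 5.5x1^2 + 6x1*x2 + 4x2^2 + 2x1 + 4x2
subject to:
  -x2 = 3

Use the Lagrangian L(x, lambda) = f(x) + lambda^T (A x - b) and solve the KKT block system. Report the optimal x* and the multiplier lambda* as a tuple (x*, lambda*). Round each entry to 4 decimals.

Form the Lagrangian:
  L(x, lambda) = (1/2) x^T Q x + c^T x + lambda^T (A x - b)
Stationarity (grad_x L = 0): Q x + c + A^T lambda = 0.
Primal feasibility: A x = b.

This gives the KKT block system:
  [ Q   A^T ] [ x     ]   [-c ]
  [ A    0  ] [ lambda ] = [ b ]

Solving the linear system:
  x*      = (1.4545, -3)
  lambda* = (-11.2727)
  f(x*)   = 12.3636

x* = (1.4545, -3), lambda* = (-11.2727)


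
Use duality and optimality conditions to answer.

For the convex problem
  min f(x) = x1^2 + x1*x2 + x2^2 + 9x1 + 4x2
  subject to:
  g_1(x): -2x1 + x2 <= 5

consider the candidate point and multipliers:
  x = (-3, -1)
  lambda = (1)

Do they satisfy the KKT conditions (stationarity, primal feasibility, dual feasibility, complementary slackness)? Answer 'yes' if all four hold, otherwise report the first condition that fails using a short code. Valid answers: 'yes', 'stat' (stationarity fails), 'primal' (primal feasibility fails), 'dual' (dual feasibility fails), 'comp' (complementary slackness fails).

Gradient of f: grad f(x) = Q x + c = (2, -1)
Constraint values g_i(x) = a_i^T x - b_i:
  g_1((-3, -1)) = 0
Stationarity residual: grad f(x) + sum_i lambda_i a_i = (0, 0)
  -> stationarity OK
Primal feasibility (all g_i <= 0): OK
Dual feasibility (all lambda_i >= 0): OK
Complementary slackness (lambda_i * g_i(x) = 0 for all i): OK

Verdict: yes, KKT holds.

yes


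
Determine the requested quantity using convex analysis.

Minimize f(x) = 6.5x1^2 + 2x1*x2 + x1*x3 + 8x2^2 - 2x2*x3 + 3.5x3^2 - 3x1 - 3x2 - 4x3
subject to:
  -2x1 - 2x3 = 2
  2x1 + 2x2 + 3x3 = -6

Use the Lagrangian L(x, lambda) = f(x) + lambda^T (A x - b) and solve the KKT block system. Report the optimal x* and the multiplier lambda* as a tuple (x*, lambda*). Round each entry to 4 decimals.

Form the Lagrangian:
  L(x, lambda) = (1/2) x^T Q x + c^T x + lambda^T (A x - b)
Stationarity (grad_x L = 0): Q x + c + A^T lambda = 0.
Primal feasibility: A x = b.

This gives the KKT block system:
  [ Q   A^T ] [ x     ]   [-c ]
  [ A    0  ] [ lambda ] = [ b ]

Solving the linear system:
  x*      = (0.4423, -1.2788, -1.4423)
  lambda* = (9.2212, 9.8462)
  f(x*)   = 24.4567

x* = (0.4423, -1.2788, -1.4423), lambda* = (9.2212, 9.8462)


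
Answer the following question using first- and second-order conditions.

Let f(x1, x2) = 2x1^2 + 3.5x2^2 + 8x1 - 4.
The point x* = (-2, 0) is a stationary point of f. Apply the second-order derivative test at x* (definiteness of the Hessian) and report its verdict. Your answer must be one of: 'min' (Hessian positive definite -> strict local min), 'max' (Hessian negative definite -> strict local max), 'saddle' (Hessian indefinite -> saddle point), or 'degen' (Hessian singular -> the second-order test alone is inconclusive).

Compute the Hessian H = grad^2 f:
  H = [[4, 0], [0, 7]]
Verify stationarity: grad f(x*) = H x* + g = (0, 0).
Eigenvalues of H: 4, 7.
Both eigenvalues > 0, so H is positive definite -> x* is a strict local min.

min


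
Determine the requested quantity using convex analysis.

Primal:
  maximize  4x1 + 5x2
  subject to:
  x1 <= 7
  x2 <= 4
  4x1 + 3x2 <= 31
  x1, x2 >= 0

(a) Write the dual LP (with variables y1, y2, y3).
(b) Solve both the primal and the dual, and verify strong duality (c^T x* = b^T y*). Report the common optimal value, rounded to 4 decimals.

The standard primal-dual pair for 'max c^T x s.t. A x <= b, x >= 0' is:
  Dual:  min b^T y  s.t.  A^T y >= c,  y >= 0.

So the dual LP is:
  minimize  7y1 + 4y2 + 31y3
  subject to:
    y1 + 4y3 >= 4
    y2 + 3y3 >= 5
    y1, y2, y3 >= 0

Solving the primal: x* = (4.75, 4).
  primal value c^T x* = 39.
Solving the dual: y* = (0, 2, 1).
  dual value b^T y* = 39.
Strong duality: c^T x* = b^T y*. Confirmed.

39


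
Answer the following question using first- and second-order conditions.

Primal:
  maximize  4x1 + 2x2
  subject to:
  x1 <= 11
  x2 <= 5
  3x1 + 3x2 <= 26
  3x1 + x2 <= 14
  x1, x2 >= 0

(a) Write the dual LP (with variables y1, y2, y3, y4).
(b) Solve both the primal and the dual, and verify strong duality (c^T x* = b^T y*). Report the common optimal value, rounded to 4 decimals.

The standard primal-dual pair for 'max c^T x s.t. A x <= b, x >= 0' is:
  Dual:  min b^T y  s.t.  A^T y >= c,  y >= 0.

So the dual LP is:
  minimize  11y1 + 5y2 + 26y3 + 14y4
  subject to:
    y1 + 3y3 + 3y4 >= 4
    y2 + 3y3 + y4 >= 2
    y1, y2, y3, y4 >= 0

Solving the primal: x* = (3, 5).
  primal value c^T x* = 22.
Solving the dual: y* = (0, 0.6667, 0, 1.3333).
  dual value b^T y* = 22.
Strong duality: c^T x* = b^T y*. Confirmed.

22


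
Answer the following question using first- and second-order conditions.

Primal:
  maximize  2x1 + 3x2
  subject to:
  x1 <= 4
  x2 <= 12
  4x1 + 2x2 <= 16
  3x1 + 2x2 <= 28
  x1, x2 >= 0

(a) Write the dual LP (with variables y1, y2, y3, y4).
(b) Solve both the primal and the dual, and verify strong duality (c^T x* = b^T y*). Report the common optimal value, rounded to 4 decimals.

The standard primal-dual pair for 'max c^T x s.t. A x <= b, x >= 0' is:
  Dual:  min b^T y  s.t.  A^T y >= c,  y >= 0.

So the dual LP is:
  minimize  4y1 + 12y2 + 16y3 + 28y4
  subject to:
    y1 + 4y3 + 3y4 >= 2
    y2 + 2y3 + 2y4 >= 3
    y1, y2, y3, y4 >= 0

Solving the primal: x* = (0, 8).
  primal value c^T x* = 24.
Solving the dual: y* = (0, 0, 1.5, 0).
  dual value b^T y* = 24.
Strong duality: c^T x* = b^T y*. Confirmed.

24


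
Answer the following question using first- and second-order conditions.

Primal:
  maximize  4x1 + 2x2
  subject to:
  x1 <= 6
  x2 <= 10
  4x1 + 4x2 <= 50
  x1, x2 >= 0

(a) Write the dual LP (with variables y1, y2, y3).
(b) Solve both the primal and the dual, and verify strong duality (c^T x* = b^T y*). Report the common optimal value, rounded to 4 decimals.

The standard primal-dual pair for 'max c^T x s.t. A x <= b, x >= 0' is:
  Dual:  min b^T y  s.t.  A^T y >= c,  y >= 0.

So the dual LP is:
  minimize  6y1 + 10y2 + 50y3
  subject to:
    y1 + 4y3 >= 4
    y2 + 4y3 >= 2
    y1, y2, y3 >= 0

Solving the primal: x* = (6, 6.5).
  primal value c^T x* = 37.
Solving the dual: y* = (2, 0, 0.5).
  dual value b^T y* = 37.
Strong duality: c^T x* = b^T y*. Confirmed.

37
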